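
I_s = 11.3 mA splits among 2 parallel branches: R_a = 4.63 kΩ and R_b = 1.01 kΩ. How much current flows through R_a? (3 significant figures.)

I ≈ 2.02 mA

For two parallel branches, I_k = I_s · (other R)/(sum of R).
So I = 11.3 × 1.01/5.640 = 2.024 mA.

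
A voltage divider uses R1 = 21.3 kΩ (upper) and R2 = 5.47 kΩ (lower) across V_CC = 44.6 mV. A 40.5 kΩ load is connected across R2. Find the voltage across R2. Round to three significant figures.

First combine the lower leg with the load: R2 ‖ R_L = 4.819 kΩ.
Now apply the divider: V_out = 44.6 × 0.1845 = 8.229 mV.

V_out ≈ 8.23 mV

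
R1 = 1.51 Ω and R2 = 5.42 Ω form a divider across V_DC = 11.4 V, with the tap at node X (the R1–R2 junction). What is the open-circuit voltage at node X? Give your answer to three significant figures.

V_th ≈ 8.92 V

With X open, the divider is unloaded: V_th = 11.4 × 5.42/6.930 = 8.916 V.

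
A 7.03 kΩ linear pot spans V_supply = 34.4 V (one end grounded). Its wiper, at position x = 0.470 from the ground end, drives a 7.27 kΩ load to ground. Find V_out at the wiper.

Split the track: R_lower = x·R_p = 3.304 kΩ, R_upper = (1−x)·R_p = 3.726 kΩ.
Lower segment in parallel with the load: 3.304 ‖ 7.27 = 2.272 kΩ.
Then V_out = V_supply · 2.272/(3.726 + 2.272) = 13.03 V.

V_out ≈ 13.0 V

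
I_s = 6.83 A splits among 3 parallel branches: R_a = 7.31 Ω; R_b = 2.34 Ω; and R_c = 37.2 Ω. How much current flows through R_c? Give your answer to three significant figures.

I ≈ 0.311 A

Total conductance ΣG = 1/7.31 + 1/2.34 + 1/37.2 = 0.5910 (units of 1/Ω).
By the current-divider rule, I = I_s · G_k/ΣG = 6.83 × 0.04548 = 0.3106 A.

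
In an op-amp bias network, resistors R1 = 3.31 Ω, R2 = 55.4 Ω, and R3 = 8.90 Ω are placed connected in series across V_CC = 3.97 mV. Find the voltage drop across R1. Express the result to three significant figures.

Series total: ΣR = 3.31 + 55.4 + 8.90 = 67.61 Ω.
Voltage divider: V = V_CC · (3.310 / 67.61) = 3.97 × 0.04896 = 0.1944 mV.

V ≈ 0.194 mV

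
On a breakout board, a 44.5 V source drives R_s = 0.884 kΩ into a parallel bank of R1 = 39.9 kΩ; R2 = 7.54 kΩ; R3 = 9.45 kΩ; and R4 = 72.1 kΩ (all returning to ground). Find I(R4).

Equivalent of the parallel group: R_p = 3.605 kΩ.
V_A = 44.5 × 3.605/4.489 = 35.74 V.
I(R4) = V_A / R4 = 35.74/72.1 = 0.4957 mA.

I ≈ 0.496 mA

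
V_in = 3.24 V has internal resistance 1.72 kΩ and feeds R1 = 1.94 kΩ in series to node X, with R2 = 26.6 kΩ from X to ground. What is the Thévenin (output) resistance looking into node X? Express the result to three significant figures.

R1' = 1.72 + 1.94 = 3.660 kΩ (source resistance + R1).
Zeroing V_in shorts the top of R1' to ground, so R_th = R1' ‖ R2 = 3.217 kΩ.

R_th ≈ 3.22 kΩ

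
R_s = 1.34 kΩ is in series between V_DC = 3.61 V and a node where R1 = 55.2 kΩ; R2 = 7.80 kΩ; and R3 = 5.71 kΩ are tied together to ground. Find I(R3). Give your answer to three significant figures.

I ≈ 0.442 mA

Parallel bank: R_p = 1/(1/55.2 + 1/7.80 + 1/5.71) = 3.111 kΩ.
Node voltage V_A = V_DC · R_p/(R_s + R_p) = 3.61 × 0.6989 = 2.523 V.
I(R3) = V_A / R3 = 2.523/5.71 = 0.4419 mA.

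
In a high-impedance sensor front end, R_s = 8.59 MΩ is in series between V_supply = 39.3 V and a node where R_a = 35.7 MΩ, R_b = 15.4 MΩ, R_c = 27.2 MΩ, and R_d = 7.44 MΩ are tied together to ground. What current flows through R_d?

I ≈ 1.62 µA

Equivalent of the parallel group: R_p = 3.786 MΩ.
V_A = 39.3 × 3.786/12.38 = 12.02 V.
Branch current I = V_A/R_d = 12.02/7.44 = 1.616 µA.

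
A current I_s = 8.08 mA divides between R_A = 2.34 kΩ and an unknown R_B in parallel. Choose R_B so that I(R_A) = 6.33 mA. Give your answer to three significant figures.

In a two-way split, I_A/I_s = R_B/(R_A + R_B).
With f = 0.7834, R_B = R_A · f/(1−f) = 2.34 × 3.617 = 8.464 kΩ.

R_B ≈ 8.46 kΩ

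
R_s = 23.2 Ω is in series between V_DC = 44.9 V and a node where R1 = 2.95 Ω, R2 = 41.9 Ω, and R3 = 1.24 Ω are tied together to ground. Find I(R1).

Parallel bank: R_p = 1/(1/2.95 + 1/41.9 + 1/1.24) = 0.8552 Ω.
V_A by voltage divider: V_A = 44.9 × 0.8552/(23.2 + 0.8552) = 1.596 V.
I(R1) = V_A / R1 = 1.596/2.95 = 0.5411 A.

I ≈ 0.541 A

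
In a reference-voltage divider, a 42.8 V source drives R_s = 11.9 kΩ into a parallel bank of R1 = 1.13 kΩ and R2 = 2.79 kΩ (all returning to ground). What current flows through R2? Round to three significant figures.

Parallel bank: R_p = 1/(1/1.13 + 1/2.79) = 0.8043 kΩ.
Node voltage V_A = V_in · R_p/(R_s + R_p) = 42.8 × 0.06331 = 2.710 V.
Branch current I = V_A/R2 = 2.710/2.79 = 0.9712 mA.
(Check via current divider: I_total = 3.369 mA; share G_k/ΣG = 0.2883 → same result.)

I ≈ 0.971 mA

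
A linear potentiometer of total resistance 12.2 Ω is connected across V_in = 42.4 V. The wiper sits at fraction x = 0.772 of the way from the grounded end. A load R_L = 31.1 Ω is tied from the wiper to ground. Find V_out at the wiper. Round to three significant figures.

V_out ≈ 30.6 V

Lower segment x·R_p = 9.418 Ω; upper segment (1−x)·R_p = 2.782 Ω.
(x·R_p) ‖ R_L = 7.229 Ω.
Loaded-divider output: V_out = 42.4 × 0.7221 = 30.62 V.
(Unloaded: V_out = x·V_in = 32.7 V.)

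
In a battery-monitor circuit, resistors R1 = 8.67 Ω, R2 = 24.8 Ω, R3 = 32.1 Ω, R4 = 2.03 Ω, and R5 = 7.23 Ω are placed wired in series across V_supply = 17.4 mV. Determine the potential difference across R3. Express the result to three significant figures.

Series total: ΣR = 8.67 + 24.8 + 32.1 + 2.03 + 7.23 = 74.83 Ω.
Voltage divider: V = V_supply · (32.10 / 74.83) = 17.4 × 0.4290 = 7.464 mV.

V ≈ 7.46 mV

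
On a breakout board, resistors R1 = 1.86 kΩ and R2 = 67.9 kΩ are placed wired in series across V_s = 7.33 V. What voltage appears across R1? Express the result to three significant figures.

V ≈ 0.195 V

Total series resistance ΣR = 1.86 + 67.9 = 69.76 kΩ.
By the voltage-divider rule, V = 7.33 × 1.860/69.76 = 0.1954 V.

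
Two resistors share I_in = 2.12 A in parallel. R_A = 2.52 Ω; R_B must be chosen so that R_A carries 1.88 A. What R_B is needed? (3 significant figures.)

R_B ≈ 19.7 Ω

The fraction through R_A equals R_B/(R_A+R_B).
1.88/2.12 = R_B/(R_A + R_B) → R_B = R_A · (0.8868)/(1 − 0.8868) = 2.52 × 7.833 = 19.74 Ω.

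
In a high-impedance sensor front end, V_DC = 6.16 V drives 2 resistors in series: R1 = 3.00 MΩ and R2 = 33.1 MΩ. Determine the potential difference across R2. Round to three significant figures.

Series total: ΣR = 3.00 + 33.1 = 36.10 MΩ.
By the voltage-divider rule, V = 6.16 × 33.10/36.10 = 5.648 V.

V ≈ 5.65 V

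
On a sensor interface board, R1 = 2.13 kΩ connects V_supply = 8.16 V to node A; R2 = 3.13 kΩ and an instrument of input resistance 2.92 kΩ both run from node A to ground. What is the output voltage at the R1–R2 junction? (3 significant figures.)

V_out ≈ 3.39 V

R2 ‖ R_L = (3.13 × 2.92)/(3.13 + 2.92) = 1.511 kΩ.
Now apply the divider: V_out = 8.16 × 0.4149 = 3.386 V.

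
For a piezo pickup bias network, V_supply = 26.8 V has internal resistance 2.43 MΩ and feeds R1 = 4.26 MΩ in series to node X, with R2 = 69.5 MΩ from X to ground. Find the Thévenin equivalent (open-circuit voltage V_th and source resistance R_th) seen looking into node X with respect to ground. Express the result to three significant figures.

R1' = 2.43 + 4.26 = 6.690 MΩ (source resistance + R1).
With X open, the divider is unloaded: V_th = 26.8 × 69.5/76.19 = 24.45 V.
Looking into X with the source shorted: R_th = R1'·R2/(R1'+R2) = 6.690 × 69.5/76.19 = 6.103 MΩ.

V_th ≈ 24.4 V, R_th ≈ 6.10 MΩ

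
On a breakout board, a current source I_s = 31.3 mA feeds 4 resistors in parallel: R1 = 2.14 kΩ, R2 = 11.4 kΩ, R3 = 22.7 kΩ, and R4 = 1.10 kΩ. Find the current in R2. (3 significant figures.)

I ≈ 1.82 mA

ΣG = 1/2.14 + 1/11.4 + 1/22.7 + 1/1.10 = 1.508.
Current divider: I(R2) = I_s · G_k/ΣG = 31.3 × (0.08772/1.508) = 31.3 × 0.05816 = 1.821 mA.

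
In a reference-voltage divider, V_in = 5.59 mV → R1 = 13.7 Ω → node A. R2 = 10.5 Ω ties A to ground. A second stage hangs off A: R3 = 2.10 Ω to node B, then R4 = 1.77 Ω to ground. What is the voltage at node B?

V_B ≈ 0.437 mV

Looking into the second stage from A: R3 + R4 = 3.870 Ω appears in parallel with R2.
Effective lower resistance at A: R2 ‖ 3.870 = 2.828 Ω.
V_A = 5.59 × 2.828/(13.7 + 2.828) = 0.9564 mV.
V_B = V_A × 0.4574 = 0.4374 mV.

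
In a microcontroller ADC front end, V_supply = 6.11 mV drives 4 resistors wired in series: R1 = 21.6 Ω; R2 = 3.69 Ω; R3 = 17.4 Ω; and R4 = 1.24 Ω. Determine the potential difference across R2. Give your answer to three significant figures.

V ≈ 0.513 mV

Total series resistance ΣR = 21.6 + 3.69 + 17.4 + 1.24 = 43.93 Ω.
By the voltage-divider rule, V = 6.11 × 3.690/43.93 = 0.5132 mV.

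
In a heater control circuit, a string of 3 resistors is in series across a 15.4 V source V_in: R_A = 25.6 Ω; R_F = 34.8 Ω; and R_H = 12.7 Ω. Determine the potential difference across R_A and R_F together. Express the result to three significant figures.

Series total: ΣR = 25.6 + 34.8 + 12.7 = 73.10 Ω.
R_{R_A..R_F} = 25.6 + 34.8 = 60.40 Ω.
V = V_in · R/ΣR = 15.4 × 0.8263 = 12.72 V.

V ≈ 12.7 V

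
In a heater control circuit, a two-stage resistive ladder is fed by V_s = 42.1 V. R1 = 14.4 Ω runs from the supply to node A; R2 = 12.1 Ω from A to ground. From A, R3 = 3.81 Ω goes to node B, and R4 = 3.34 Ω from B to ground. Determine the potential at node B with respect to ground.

V_B ≈ 4.68 V

Looking into the second stage from A: R3 + R4 = 7.150 Ω appears in parallel with R2.
R2 ‖ (R3+R4) = 4.494 Ω.
V_A = 42.1 × 4.494/(14.4 + 4.494) = 10.01 V.
Then the unloaded second divider: V_B = V_A × R4/(R3+R4) = 10.01 × 0.4671 = 4.678 V.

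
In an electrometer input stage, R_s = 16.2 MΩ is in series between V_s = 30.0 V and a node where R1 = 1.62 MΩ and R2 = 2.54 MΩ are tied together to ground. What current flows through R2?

I ≈ 0.680 µA

Equivalent of the parallel group: R_p = 0.9891 MΩ.
Node voltage V_A = V_s · R_p/(R_s + R_p) = 30.0 × 0.05754 = 1.726 V.
Branch current I = V_A/R2 = 1.726/2.54 = 0.6797 µA.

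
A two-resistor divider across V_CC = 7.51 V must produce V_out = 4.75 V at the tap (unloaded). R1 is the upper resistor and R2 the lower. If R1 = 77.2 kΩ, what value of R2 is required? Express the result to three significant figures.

Required fraction k = V_out/V_CC = 0.6325.
R2 = R1 · 0.6325/(1 − 0.6325) = 132.9 kΩ.

R2 ≈ 133 kΩ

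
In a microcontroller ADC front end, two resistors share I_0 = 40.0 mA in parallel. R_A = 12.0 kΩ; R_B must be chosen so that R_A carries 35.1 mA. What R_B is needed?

R_B ≈ 86.0 kΩ

In a two-way split, I_A/I_0 = R_B/(R_A + R_B).
35.1/40.0 = R_B/(R_A + R_B) → R_B = R_A · (0.8775)/(1 − 0.8775) = 12.0 × 7.163 = 85.96 kΩ.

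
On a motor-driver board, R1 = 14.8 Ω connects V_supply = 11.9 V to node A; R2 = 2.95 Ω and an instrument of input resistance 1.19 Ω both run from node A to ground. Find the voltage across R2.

First combine the lower leg with the load: R2 ‖ R_L = 0.8479 Ω.
Then V_out = V_supply · R2'/(R1 + R2') = 11.9 × 0.8479/15.65 = 0.6448 V.

V_out ≈ 0.645 V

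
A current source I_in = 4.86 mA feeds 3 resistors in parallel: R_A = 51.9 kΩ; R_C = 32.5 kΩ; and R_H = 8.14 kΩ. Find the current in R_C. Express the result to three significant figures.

Total conductance ΣG = 1/51.9 + 1/32.5 + 1/8.14 = 0.1729 (units of 1/kΩ).
R_C takes the fraction G_k/ΣG = 0.03077/0.1729 = 0.1780, so I = 4.86 × 0.1780 = 0.8649 mA.

I ≈ 0.865 mA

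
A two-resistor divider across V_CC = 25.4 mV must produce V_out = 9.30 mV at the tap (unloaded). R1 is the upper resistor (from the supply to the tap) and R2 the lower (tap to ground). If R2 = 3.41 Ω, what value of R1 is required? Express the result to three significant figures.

R1 ≈ 5.90 Ω

V_out/V_CC = R2/(R1+R2) = 0.3661.
So R1 = R2 · (V_CC/V_out − 1) = 3.41 × (25.4/9.30 − 1) = 3.41 × 1.731 = 5.903 Ω.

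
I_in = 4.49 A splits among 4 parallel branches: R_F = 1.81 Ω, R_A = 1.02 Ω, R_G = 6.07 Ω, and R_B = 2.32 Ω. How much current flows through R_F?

Conductances: ΣG = 1/1.81 + 1/1.02 + 1/6.07 + 1/2.32 = 2.129 (1/Ω).
Current divider: I(R_F) = I_in · G_k/ΣG = 4.49 × (0.5525/2.129) = 4.49 × 0.2595 = 1.165 A.

I ≈ 1.17 A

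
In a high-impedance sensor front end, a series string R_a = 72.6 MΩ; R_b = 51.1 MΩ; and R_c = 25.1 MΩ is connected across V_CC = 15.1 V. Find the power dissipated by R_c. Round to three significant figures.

P ≈ 0.258 µW

ΣR = 148.8 MΩ → I = 15.1/148.8 = 0.1015 µA.
P = I²R = 0.01030 × 25.1 = 0.2585 µW.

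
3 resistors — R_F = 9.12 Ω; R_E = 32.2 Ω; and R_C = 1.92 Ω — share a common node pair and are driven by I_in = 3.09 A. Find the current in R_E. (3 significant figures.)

Total conductance ΣG = 1/9.12 + 1/32.2 + 1/1.92 = 0.6615 (units of 1/Ω).
Current divider: I(R_E) = I_in · G_k/ΣG = 3.09 × (0.03106/0.6615) = 3.09 × 0.04694 = 0.1451 A.

I ≈ 0.145 A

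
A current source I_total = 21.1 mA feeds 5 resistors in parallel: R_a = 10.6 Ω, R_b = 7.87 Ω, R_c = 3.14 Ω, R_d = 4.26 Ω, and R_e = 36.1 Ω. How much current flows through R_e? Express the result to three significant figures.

I ≈ 0.728 mA

ΣG = 1/10.6 + 1/7.87 + 1/3.14 + 1/4.26 + 1/36.1 = 0.8023.
R_e takes the fraction G_k/ΣG = 0.02770/0.8023 = 0.03453, so I = 21.1 × 0.03453 = 0.7285 mA.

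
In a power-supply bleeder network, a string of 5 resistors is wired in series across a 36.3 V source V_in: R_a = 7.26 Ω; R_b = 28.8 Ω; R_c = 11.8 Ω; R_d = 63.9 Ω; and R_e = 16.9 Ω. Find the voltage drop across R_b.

V ≈ 8.13 V

Total series resistance ΣR = 7.26 + 28.8 + 11.8 + 63.9 + 16.9 = 128.7 Ω.
By the voltage-divider rule, V = 36.3 × 28.80/128.7 = 8.126 V.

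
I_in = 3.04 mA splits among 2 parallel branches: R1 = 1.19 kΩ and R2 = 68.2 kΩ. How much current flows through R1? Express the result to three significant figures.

I ≈ 2.99 mA

With just two branches, the current splits inversely with resistance.
I(R1) = 3.04 × 68.2/(1.19 + 68.2) = 3.04 × 0.9829 = 2.988 mA.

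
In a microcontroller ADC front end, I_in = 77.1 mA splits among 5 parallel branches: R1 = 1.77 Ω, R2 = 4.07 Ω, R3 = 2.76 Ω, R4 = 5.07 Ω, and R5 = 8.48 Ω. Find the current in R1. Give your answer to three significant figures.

ΣG = 1/1.77 + 1/4.07 + 1/2.76 + 1/5.07 + 1/8.48 = 1.488.
By the current-divider rule, I = I_in · G_k/ΣG = 77.1 × 0.3796 = 29.27 mA.

I ≈ 29.3 mA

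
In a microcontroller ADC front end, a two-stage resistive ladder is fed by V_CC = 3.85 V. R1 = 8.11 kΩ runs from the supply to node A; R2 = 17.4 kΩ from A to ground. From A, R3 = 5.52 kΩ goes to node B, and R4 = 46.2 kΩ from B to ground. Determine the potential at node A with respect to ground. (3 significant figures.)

V_A ≈ 2.37 V

Looking into the second stage from A: R3 + R4 = 51.72 kΩ appears in parallel with R2.
R2 ‖ (R3+R4) = 13.02 kΩ.
So V_A = 3.85 × 0.6162 = 2.372 V.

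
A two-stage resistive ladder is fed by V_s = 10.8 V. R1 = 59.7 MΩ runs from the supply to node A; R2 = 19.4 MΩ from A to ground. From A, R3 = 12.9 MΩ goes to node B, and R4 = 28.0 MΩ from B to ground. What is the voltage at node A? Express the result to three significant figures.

V_A ≈ 1.95 V

Looking into the second stage from A: R3 + R4 = 40.90 MΩ appears in parallel with R2.
R2 ‖ (R3+R4) = 13.16 MΩ.
So V_A = 10.8 × 0.1806 = 1.951 V.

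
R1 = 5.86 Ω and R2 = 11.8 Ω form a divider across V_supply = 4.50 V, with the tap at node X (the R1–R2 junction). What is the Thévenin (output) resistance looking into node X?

R_th ≈ 3.92 Ω

With V_supply suppressed (replaced by a short), R_th = R1 ‖ R2 = (5.860 × 11.8)/(5.860 + 11.8) = 3.916 Ω.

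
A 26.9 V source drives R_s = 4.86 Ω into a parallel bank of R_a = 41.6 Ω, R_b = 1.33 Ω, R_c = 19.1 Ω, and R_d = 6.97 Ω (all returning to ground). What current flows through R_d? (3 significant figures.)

Equivalent of the parallel group: R_p = 1.029 Ω.
V_A by voltage divider: V_A = 26.9 × 1.029/(4.86 + 1.029) = 4.701 V.
Branch current I = V_A/R_d = 4.701/6.97 = 0.6744 A.

I ≈ 0.674 A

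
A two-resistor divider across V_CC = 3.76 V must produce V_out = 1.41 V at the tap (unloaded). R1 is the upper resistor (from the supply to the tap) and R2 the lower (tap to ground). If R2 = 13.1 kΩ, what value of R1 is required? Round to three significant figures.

Required fraction k = V_out/V_CC = 0.3750.
R1 = R2·(1/k − 1) = 13.1 × 1.667 = 21.83 kΩ.

R1 ≈ 21.8 kΩ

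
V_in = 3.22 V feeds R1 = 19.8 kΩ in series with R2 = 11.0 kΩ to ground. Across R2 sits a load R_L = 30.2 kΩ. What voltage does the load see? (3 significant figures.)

V_out ≈ 0.932 V

The load sits in parallel with R2, giving an effective lower resistance R2' = R2·R_L/(R2+R_L) = 8.063 kΩ.
Voltage divider with the loaded lower leg: V_out = 3.22 × 8.063/(19.8 + 8.063) = 3.22 × 0.2894 = 0.9318 V.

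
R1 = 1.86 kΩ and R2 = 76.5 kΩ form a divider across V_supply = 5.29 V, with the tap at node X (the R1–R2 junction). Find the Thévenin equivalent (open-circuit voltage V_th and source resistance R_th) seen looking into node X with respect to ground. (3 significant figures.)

With X open, the divider is unloaded: V_th = 5.29 × 76.5/78.36 = 5.164 V.
Looking into X with the source shorted: R_th = R1·R2/(R1+R2) = 1.860 × 76.5/78.36 = 1.816 kΩ.

V_th ≈ 5.16 V, R_th ≈ 1.82 kΩ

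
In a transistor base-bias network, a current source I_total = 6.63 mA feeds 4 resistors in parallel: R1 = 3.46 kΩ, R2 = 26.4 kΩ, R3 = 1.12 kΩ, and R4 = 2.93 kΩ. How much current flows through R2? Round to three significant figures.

I ≈ 0.161 mA

ΣG = 1/3.46 + 1/26.4 + 1/1.12 + 1/2.93 = 1.561.
Current divider: I(R2) = I_total · G_k/ΣG = 6.63 × (0.03788/1.561) = 6.63 × 0.02426 = 0.1609 mA.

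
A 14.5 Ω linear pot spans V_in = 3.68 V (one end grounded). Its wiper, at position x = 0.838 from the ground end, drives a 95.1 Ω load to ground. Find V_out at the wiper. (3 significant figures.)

Lower segment x·R_p = 12.15 Ω; upper segment (1−x)·R_p = 2.349 Ω.
R_L loads the lower segment: effective lower R = 10.77 Ω.
V_out = 3.68 × 10.77/(2.349 + 10.77) = 3.021 V.

V_out ≈ 3.02 V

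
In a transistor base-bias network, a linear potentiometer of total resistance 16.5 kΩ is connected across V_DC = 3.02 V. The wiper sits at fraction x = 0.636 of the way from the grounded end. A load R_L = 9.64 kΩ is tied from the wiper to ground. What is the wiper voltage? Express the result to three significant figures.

V_out ≈ 1.38 V

The pot divides into 6.006 kΩ above the wiper and 10.49 kΩ below.
Lower segment in parallel with the load: 10.49 ‖ 9.64 = 5.024 kΩ.
Then V_out = V_DC · 5.024/(6.006 + 5.024) = 1.376 V.
(Unloaded: V_out = x·V_DC = 1.92 V.)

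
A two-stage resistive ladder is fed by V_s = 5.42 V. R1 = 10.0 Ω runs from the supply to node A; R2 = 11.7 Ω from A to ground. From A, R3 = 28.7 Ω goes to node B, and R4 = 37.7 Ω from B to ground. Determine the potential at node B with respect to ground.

Looking into the second stage from A: R3 + R4 = 66.40 Ω appears in parallel with R2.
Effective lower resistance at A: R2 ‖ 66.40 = 9.947 Ω.
First divider: V_A = V_s · 9.947/(10.0 + 9.947) = 2.703 V.
V_B = V_A × 0.5678 = 1.535 V.

V_B ≈ 1.53 V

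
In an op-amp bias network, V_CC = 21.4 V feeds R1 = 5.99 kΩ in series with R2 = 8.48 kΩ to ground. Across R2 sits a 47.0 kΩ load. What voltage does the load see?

V_out ≈ 11.7 V

R2 ‖ R_L = (8.48 × 47.0)/(8.48 + 47.0) = 7.184 kΩ.
Voltage divider with the loaded lower leg: V_out = 21.4 × 7.184/(5.99 + 7.184) = 21.4 × 0.5453 = 11.67 V.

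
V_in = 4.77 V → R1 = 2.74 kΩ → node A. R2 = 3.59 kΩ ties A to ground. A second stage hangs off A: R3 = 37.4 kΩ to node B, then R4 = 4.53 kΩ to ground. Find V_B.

Node A sees R2 in parallel with the series input of stage 2, R3 + R4 = 41.93 kΩ.
R2 ‖ (R3+R4) = 3.307 kΩ.
V_A = 4.77 × 3.307/(2.74 + 3.307) = 2.609 V.
Stage 2 is unloaded, so V_B = V_A · R4/(R3+R4) = 2.609 × 4.53/41.93 = 0.2818 V.

V_B ≈ 0.282 V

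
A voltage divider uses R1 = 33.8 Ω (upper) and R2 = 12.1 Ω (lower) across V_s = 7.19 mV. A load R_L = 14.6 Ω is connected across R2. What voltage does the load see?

V_out ≈ 1.18 mV

R2 ‖ R_L = (12.1 × 14.6)/(12.1 + 14.6) = 6.616 Ω.
Then V_out = V_s · R2'/(R1 + R2') = 7.19 × 6.616/40.42 = 1.177 mV.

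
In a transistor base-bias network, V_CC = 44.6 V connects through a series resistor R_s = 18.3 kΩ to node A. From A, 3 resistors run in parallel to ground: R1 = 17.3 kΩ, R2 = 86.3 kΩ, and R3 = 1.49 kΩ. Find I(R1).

I ≈ 0.177 mA

Equivalent of the parallel group: R_p = 1.350 kΩ.
V_A = 44.6 × 1.350/19.65 = 3.065 V.
Branch current I = V_A/R1 = 3.065/17.3 = 0.1772 mA.
(Check via current divider: I_total = 2.270 mA; share G_k/ΣG = 0.07806 → same result.)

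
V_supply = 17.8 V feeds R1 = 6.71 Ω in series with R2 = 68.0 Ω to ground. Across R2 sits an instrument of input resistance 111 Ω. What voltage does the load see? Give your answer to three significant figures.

First combine the lower leg with the load: R2 ‖ R_L = 42.17 Ω.
Voltage divider with the loaded lower leg: V_out = 17.8 × 42.17/(6.71 + 42.17) = 17.8 × 0.8627 = 15.36 V.

V_out ≈ 15.4 V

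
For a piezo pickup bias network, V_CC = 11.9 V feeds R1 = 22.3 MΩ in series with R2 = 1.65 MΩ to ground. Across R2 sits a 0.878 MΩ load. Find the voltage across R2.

V_out ≈ 0.298 V

The load sits in parallel with R2, giving an effective lower resistance R2' = R2·R_L/(R2+R_L) = 0.5731 MΩ.
Voltage divider with the loaded lower leg: V_out = 11.9 × 0.5731/(22.3 + 0.5731) = 11.9 × 0.02505 = 0.2981 V.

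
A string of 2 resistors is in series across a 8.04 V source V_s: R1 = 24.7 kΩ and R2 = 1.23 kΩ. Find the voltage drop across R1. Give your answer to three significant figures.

Total series resistance ΣR = 24.7 + 1.23 = 25.93 kΩ.
Voltage divider: V = V_s · (24.70 / 25.93) = 8.04 × 0.9526 = 7.659 V.

V ≈ 7.66 V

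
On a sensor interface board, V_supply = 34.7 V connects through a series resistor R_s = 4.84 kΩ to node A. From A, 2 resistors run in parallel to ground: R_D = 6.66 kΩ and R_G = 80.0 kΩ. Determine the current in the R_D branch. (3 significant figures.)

I ≈ 2.92 mA

Parallel bank: R_p = 1/(1/6.66 + 1/80.0) = 6.148 kΩ.
Node voltage V_A = V_supply · R_p/(R_s + R_p) = 34.7 × 0.5595 = 19.42 V.
I(R_D) = V_A / R_D = 19.42/6.66 = 2.915 mA.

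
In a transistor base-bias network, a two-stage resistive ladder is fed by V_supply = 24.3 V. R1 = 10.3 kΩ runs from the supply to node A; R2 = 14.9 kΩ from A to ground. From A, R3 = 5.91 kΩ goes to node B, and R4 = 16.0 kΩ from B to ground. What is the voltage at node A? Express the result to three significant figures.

Looking into the second stage from A: R3 + R4 = 21.91 kΩ appears in parallel with R2.
R2 ‖ (R3+R4) = 8.869 kΩ.
First divider: V_A = V_supply · 8.869/(10.3 + 8.869) = 11.24 V.

V_A ≈ 11.2 V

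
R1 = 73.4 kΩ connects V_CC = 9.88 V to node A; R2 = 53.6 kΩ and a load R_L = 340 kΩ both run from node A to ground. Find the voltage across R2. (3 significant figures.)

R2 ‖ R_L = (53.6 × 340)/(53.6 + 340) = 46.30 kΩ.
Now apply the divider: V_out = 9.88 × 0.3868 = 3.822 V.
(Unloaded it would be 4.17 V; the load pulls it down.)

V_out ≈ 3.82 V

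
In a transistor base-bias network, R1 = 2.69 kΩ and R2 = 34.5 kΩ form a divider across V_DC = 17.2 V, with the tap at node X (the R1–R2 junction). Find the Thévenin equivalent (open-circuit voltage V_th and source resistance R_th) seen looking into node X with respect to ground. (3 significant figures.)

V_th ≈ 16.0 V, R_th ≈ 2.50 kΩ

V_th is the unloaded tap voltage: V_DC · R2/(R1+R2) = 17.2 × 0.9277 = 15.96 V.
Zeroing V_DC shorts the top of R1 to ground, so R_th = R1 ‖ R2 = 2.495 kΩ.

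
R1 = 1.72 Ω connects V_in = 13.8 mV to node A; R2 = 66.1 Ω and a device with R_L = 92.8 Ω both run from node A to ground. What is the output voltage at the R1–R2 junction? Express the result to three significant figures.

R2 ‖ R_L = (66.1 × 92.8)/(66.1 + 92.8) = 38.60 Ω.
Now apply the divider: V_out = 13.8 × 0.9573 = 13.21 mV.

V_out ≈ 13.2 mV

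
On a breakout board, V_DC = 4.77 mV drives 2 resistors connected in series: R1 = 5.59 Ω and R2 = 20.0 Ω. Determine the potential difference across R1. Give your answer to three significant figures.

Total series resistance ΣR = 5.59 + 20.0 = 25.59 Ω.
By the voltage-divider rule, V = 4.77 × 5.590/25.59 = 1.042 mV.

V ≈ 1.04 mV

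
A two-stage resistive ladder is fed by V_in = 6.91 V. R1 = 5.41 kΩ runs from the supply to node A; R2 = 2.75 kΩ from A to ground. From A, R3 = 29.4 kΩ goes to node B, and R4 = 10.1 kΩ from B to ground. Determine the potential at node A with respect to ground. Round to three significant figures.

Looking into the second stage from A: R3 + R4 = 39.50 kΩ appears in parallel with R2.
Effective lower resistance at A: R2 ‖ 39.50 = 2.571 kΩ.
So V_A = 6.91 × 0.3221 = 2.226 V.

V_A ≈ 2.23 V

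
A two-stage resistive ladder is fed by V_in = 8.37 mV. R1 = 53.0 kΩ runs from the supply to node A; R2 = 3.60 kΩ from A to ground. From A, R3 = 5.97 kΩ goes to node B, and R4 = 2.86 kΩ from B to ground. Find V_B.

Node A sees R2 in parallel with the series input of stage 2, R3 + R4 = 8.830 kΩ.
R2 ‖ (R3+R4) = 2.557 kΩ.
V_A = 8.37 × 2.557/(53.0 + 2.557) = 0.3853 mV.
Then the unloaded second divider: V_B = V_A × R4/(R3+R4) = 0.3853 × 0.3239 = 0.1248 mV.

V_B ≈ 0.125 mV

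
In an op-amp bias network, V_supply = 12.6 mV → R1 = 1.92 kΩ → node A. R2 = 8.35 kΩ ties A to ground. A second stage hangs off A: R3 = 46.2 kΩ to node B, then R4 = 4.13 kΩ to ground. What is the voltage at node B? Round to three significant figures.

Node A sees R2 in parallel with the series input of stage 2, R3 + R4 = 50.33 kΩ.
Effective lower resistance at A: R2 ‖ 50.33 = 7.162 kΩ.
V_A = 12.6 × 7.162/(1.92 + 7.162) = 9.936 mV.
Stage 2 is unloaded, so V_B = V_A · R4/(R3+R4) = 9.936 × 4.13/50.33 = 0.8154 mV.

V_B ≈ 0.815 mV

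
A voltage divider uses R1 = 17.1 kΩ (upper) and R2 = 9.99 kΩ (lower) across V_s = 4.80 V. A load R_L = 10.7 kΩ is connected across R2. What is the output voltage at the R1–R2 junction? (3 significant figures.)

First combine the lower leg with the load: R2 ‖ R_L = 5.166 kΩ.
Now apply the divider: V_out = 4.80 × 0.2320 = 1.114 V.
(Unloaded it would be 1.77 V; the load pulls it down.)

V_out ≈ 1.11 V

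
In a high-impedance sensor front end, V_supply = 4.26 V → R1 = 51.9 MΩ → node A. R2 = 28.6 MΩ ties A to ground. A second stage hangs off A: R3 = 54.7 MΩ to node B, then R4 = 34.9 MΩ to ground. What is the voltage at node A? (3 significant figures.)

V_A ≈ 1.26 V

The second stage (R3 + R4 = 89.60 MΩ) loads node A in parallel with R2.
R2 ‖ (R3+R4) = 21.68 MΩ.
First divider: V_A = V_supply · 21.68/(51.9 + 21.68) = 1.255 V.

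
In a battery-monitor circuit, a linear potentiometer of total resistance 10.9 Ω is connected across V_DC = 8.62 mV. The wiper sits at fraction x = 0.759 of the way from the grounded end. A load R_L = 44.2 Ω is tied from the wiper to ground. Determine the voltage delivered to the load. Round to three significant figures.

Split the track: R_lower = x·R_p = 8.273 Ω, R_upper = (1−x)·R_p = 2.627 Ω.
(x·R_p) ‖ R_L = 6.969 Ω.
Then V_out = V_DC · 6.969/(2.627 + 6.969) = 6.260 mV.

V_out ≈ 6.26 mV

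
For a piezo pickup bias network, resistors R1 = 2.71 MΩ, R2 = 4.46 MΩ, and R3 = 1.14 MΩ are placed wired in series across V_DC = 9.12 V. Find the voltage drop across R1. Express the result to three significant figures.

V ≈ 2.97 V

Total series resistance ΣR = 2.71 + 4.46 + 1.14 = 8.310 MΩ.
Voltage divider: V = V_DC · (2.710 / 8.310) = 9.12 × 0.3261 = 2.974 V.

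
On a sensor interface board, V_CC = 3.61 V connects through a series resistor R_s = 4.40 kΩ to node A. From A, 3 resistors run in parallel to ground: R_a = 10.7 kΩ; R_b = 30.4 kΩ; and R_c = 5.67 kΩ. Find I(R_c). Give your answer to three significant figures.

I ≈ 0.273 mA

Equivalent of the parallel group: R_p = 3.303 kΩ.
Node voltage V_A = V_CC · R_p/(R_s + R_p) = 3.61 × 0.4288 = 1.548 V.
Branch current I = V_A/R_c = 1.548/5.67 = 0.2730 mA.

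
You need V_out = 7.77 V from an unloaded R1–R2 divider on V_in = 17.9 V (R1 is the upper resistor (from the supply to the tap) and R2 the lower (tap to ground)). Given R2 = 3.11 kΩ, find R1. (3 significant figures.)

V_out/V_in = R2/(R1+R2) = 0.4341.
R1 = R2·(1/k − 1) = 3.11 × 1.304 = 4.055 kΩ.

R1 ≈ 4.05 kΩ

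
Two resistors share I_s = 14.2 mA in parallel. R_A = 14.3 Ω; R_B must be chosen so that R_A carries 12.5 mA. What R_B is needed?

R_B ≈ 105 Ω

In a two-way split, I_A/I_s = R_B/(R_A + R_B).
With f = 0.8803, R_B = R_A · f/(1−f) = 14.3 × 7.353 = 105.1 Ω.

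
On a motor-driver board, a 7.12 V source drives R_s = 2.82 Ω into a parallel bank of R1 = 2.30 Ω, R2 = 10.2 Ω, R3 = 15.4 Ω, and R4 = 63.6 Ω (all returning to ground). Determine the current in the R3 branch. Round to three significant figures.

Parallel bank: R_p = 1/(1/2.30 + 1/10.2 + 1/15.4 + 1/63.6) = 1.630 Ω.
V_A = 7.12 × 1.630/4.450 = 2.608 V.
Branch current I = V_A/R3 = 2.608/15.4 = 0.1694 A.

I ≈ 0.169 A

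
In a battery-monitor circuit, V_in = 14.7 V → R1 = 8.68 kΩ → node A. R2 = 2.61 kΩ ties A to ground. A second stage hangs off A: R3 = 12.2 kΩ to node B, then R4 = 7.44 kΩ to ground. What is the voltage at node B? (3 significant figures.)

Looking into the second stage from A: R3 + R4 = 19.64 kΩ appears in parallel with R2.
R2 ‖ (R3+R4) = 2.304 kΩ.
First divider: V_A = V_in · 2.304/(8.68 + 2.304) = 3.083 V.
V_B = V_A × 0.3788 = 1.168 V.

V_B ≈ 1.17 V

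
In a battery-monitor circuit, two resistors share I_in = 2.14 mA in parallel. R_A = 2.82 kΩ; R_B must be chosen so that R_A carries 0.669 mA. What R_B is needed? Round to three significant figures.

R_B ≈ 1.28 kΩ

The fraction through R_A equals R_B/(R_A+R_B).
0.669/2.14 = R_B/(R_A + R_B) → R_B = R_A · (0.3126)/(1 − 0.3126) = 2.82 × 0.4548 = 1.283 kΩ.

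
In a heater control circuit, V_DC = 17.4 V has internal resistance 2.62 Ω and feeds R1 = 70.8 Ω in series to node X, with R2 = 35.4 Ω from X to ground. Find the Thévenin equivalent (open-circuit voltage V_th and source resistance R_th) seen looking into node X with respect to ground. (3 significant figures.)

V_th ≈ 5.66 V, R_th ≈ 23.9 Ω

R1' = 2.62 + 70.8 = 73.42 Ω (source resistance + R1).
With X open, the divider is unloaded: V_th = 17.4 × 35.4/108.8 = 5.660 V.
With V_DC suppressed (replaced by a short), R_th = R1' ‖ R2 = (73.42 × 35.4)/(73.42 + 35.4) = 23.88 Ω.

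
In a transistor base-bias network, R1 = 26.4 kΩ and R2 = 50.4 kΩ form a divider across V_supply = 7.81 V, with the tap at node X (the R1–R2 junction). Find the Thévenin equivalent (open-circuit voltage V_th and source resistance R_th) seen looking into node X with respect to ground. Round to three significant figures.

With X open, the divider is unloaded: V_th = 7.81 × 50.4/76.80 = 5.125 V.
With V_supply suppressed (replaced by a short), R_th = R1 ‖ R2 = (26.40 × 50.4)/(26.40 + 50.4) = 17.32 kΩ.

V_th ≈ 5.13 V, R_th ≈ 17.3 kΩ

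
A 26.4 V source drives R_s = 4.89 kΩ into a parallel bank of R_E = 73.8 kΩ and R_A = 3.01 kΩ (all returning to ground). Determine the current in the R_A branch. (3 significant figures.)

Parallel bank: R_p = 1/(1/73.8 + 1/3.01) = 2.892 kΩ.
V_A by voltage divider: V_A = 26.4 × 2.892/(4.89 + 2.892) = 9.811 V.
Branch current I = V_A/R_A = 9.811/3.01 = 3.259 mA.

I ≈ 3.26 mA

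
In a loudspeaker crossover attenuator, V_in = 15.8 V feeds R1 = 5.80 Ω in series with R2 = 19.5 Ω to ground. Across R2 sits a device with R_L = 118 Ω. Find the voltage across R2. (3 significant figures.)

R2 ‖ R_L = (19.5 × 118)/(19.5 + 118) = 16.73 Ω.
Now apply the divider: V_out = 15.8 × 0.7426 = 11.73 V.
(Unloaded it would be 12.2 V; the load pulls it down.)

V_out ≈ 11.7 V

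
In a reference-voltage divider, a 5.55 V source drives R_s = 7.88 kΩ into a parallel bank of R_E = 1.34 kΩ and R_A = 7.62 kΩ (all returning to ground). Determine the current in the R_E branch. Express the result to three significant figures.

I ≈ 0.523 mA

Equivalent of the parallel group: R_p = 1.140 kΩ.
V_A = 5.55 × 1.140/9.020 = 0.7012 V.
I(R_E) = V_A / R_E = 0.7012/1.34 = 0.5233 mA.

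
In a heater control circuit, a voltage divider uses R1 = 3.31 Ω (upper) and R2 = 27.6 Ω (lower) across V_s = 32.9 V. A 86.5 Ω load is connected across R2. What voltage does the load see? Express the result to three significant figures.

V_out ≈ 28.4 V

First combine the lower leg with the load: R2 ‖ R_L = 20.92 Ω.
Now apply the divider: V_out = 32.9 × 0.8634 = 28.41 V.
(Unloaded it would be 29.4 V; the load pulls it down.)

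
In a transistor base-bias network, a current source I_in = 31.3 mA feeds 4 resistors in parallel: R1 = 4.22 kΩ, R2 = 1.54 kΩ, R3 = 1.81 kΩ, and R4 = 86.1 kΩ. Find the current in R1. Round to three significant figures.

Total conductance ΣG = 1/4.22 + 1/1.54 + 1/1.81 + 1/86.1 = 1.450 (units of 1/kΩ).
By the current-divider rule, I = I_in · G_k/ΣG = 31.3 × 0.1634 = 5.114 mA.

I ≈ 5.11 mA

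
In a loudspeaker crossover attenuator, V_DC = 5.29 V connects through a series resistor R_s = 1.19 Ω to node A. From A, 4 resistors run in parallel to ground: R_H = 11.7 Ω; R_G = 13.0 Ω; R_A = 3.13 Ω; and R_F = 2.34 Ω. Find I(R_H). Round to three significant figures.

Equivalent of the parallel group: R_p = 1.100 Ω.
V_A = 5.29 × 1.100/2.290 = 2.541 V.
Branch current I = V_A/R_H = 2.541/11.7 = 0.2172 A.
(Check via current divider: I_total = 2.310 A; share G_k/ΣG = 0.09400 → same result.)

I ≈ 0.217 A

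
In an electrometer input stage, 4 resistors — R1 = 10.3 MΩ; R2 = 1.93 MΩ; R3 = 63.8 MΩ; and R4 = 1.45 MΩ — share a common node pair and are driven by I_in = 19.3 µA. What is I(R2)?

I ≈ 7.57 µA

ΣG = 1/10.3 + 1/1.93 + 1/63.8 + 1/1.45 = 1.321.
Current divider: I(R2) = I_in · G_k/ΣG = 19.3 × (0.5181/1.321) = 19.3 × 0.3924 = 7.573 µA.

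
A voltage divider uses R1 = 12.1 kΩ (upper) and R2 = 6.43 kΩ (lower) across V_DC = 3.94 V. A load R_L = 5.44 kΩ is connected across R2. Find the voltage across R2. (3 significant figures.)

V_out ≈ 0.772 V

The load sits in parallel with R2, giving an effective lower resistance R2' = R2·R_L/(R2+R_L) = 2.947 kΩ.
Now apply the divider: V_out = 3.94 × 0.1958 = 0.7716 V.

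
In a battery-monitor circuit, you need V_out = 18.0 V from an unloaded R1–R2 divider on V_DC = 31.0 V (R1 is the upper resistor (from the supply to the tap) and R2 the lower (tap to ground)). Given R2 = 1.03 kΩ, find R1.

R1 ≈ 0.744 kΩ

The divider ratio is R2/(R1+R2) = 18.0/31.0 = 0.5806.
Rearranging, R1 = R2·(1−k)/k = 1.03 × 0.7222 = 0.7439 kΩ.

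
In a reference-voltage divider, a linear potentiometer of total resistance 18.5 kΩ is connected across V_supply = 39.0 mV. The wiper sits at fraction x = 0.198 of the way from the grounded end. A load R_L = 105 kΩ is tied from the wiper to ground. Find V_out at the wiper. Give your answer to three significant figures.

V_out ≈ 7.51 mV

The pot divides into 14.84 kΩ above the wiper and 3.663 kΩ below.
Lower segment in parallel with the load: 3.663 ‖ 105 = 3.540 kΩ.
Then V_out = V_supply · 3.540/(14.84 + 3.540) = 7.512 mV.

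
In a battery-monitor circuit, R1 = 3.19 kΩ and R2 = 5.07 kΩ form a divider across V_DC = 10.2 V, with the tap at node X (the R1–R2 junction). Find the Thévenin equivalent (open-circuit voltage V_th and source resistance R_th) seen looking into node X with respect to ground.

V_th is the unloaded tap voltage: V_DC · R2/(R1+R2) = 10.2 × 0.6138 = 6.261 V.
Zeroing V_DC shorts the top of R1 to ground, so R_th = R1 ‖ R2 = 1.958 kΩ.

V_th ≈ 6.26 V, R_th ≈ 1.96 kΩ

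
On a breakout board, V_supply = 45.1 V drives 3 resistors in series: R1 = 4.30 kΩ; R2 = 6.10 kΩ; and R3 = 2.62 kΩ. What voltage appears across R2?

V ≈ 21.1 V

Total series resistance ΣR = 4.30 + 6.10 + 2.62 = 13.02 kΩ.
By the voltage-divider rule, V = 45.1 × 6.100/13.02 = 21.13 V.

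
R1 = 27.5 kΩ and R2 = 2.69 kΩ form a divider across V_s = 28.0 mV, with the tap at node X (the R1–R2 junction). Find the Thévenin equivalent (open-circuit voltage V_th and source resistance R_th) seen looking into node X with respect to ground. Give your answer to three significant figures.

V_th ≈ 2.49 mV, R_th ≈ 2.45 kΩ

Open-circuit (no load on X): V_th = V_s · R2/(R1 + R2) = 28.0 × 2.69/(27.50 + 2.69) = 2.495 mV.
Looking into X with the source shorted: R_th = R1·R2/(R1+R2) = 27.50 × 2.69/30.19 = 2.450 kΩ.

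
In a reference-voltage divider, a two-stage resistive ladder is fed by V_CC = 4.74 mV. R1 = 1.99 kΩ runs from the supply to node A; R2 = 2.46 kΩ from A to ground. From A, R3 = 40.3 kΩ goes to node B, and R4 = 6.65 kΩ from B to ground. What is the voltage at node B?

V_B ≈ 0.363 mV

Node A sees R2 in parallel with the series input of stage 2, R3 + R4 = 46.95 kΩ.
R2 ‖ (R3+R4) = 2.338 kΩ.
So V_A = 4.74 × 0.5402 = 2.560 mV.
Then the unloaded second divider: V_B = V_A × R4/(R3+R4) = 2.560 × 0.1416 = 0.3626 mV.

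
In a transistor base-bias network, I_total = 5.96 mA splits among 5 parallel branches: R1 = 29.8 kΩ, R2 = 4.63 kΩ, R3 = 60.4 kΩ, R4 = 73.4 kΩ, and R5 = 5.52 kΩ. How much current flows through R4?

Total conductance ΣG = 1/29.8 + 1/4.63 + 1/60.4 + 1/73.4 + 1/5.52 = 0.4609 (units of 1/kΩ).
Current divider: I(R4) = I_total · G_k/ΣG = 5.96 × (0.01362/0.4609) = 5.96 × 0.02956 = 0.1762 mA.

I ≈ 0.176 mA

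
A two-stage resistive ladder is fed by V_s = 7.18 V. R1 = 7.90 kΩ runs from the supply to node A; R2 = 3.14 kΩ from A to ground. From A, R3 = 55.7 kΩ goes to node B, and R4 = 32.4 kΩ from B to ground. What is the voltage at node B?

V_B ≈ 0.732 V

Node A sees R2 in parallel with the series input of stage 2, R3 + R4 = 88.10 kΩ.
R2 ‖ (R3+R4) = 3.032 kΩ.
First divider: V_A = V_s · 3.032/(7.90 + 3.032) = 1.991 V.
Then the unloaded second divider: V_B = V_A × R4/(R3+R4) = 1.991 × 0.3678 = 0.7323 V.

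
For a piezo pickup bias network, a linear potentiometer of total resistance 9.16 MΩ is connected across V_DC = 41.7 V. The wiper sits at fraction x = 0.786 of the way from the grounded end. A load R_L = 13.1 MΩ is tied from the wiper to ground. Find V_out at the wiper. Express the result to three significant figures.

Lower segment x·R_p = 7.200 MΩ; upper segment (1−x)·R_p = 1.960 MΩ.
(x·R_p) ‖ R_L = 4.646 MΩ.
Loaded-divider output: V_out = 41.7 × 0.7033 = 29.33 V.

V_out ≈ 29.3 V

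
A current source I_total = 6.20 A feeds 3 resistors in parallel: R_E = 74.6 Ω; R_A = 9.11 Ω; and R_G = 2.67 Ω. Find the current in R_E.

I ≈ 0.167 A

Conductances: ΣG = 1/74.6 + 1/9.11 + 1/2.67 = 0.4977 (1/Ω).
By the current-divider rule, I = I_total · G_k/ΣG = 6.20 × 0.02693 = 0.1670 A.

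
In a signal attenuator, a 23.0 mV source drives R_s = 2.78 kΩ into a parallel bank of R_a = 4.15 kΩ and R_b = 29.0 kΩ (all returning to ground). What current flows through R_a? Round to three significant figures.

Equivalent of the parallel group: R_p = 3.630 kΩ.
Node voltage V_A = V_CC · R_p/(R_s + R_p) = 23.0 × 0.5663 = 13.03 mV.
I(R_a) = V_A / R_a = 13.03/4.15 = 3.139 µA.
(Check via current divider: I_total = 3.588 µA; share G_k/ΣG = 0.8748 → same result.)

I ≈ 3.14 µA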